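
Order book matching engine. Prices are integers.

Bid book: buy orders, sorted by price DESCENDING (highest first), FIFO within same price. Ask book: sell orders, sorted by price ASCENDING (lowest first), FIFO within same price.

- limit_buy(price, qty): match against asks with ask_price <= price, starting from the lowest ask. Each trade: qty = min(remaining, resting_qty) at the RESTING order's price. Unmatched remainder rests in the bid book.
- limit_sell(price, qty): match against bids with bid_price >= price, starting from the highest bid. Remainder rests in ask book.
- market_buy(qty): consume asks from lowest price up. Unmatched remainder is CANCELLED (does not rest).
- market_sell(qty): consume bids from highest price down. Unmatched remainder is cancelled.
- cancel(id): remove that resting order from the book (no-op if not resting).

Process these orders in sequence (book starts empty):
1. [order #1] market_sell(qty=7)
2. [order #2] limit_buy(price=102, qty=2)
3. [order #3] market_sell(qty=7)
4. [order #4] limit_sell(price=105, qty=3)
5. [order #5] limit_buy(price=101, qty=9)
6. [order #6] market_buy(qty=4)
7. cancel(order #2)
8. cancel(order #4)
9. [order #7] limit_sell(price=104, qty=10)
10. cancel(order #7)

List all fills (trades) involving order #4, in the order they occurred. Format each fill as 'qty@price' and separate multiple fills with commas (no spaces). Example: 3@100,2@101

After op 1 [order #1] market_sell(qty=7): fills=none; bids=[-] asks=[-]
After op 2 [order #2] limit_buy(price=102, qty=2): fills=none; bids=[#2:2@102] asks=[-]
After op 3 [order #3] market_sell(qty=7): fills=#2x#3:2@102; bids=[-] asks=[-]
After op 4 [order #4] limit_sell(price=105, qty=3): fills=none; bids=[-] asks=[#4:3@105]
After op 5 [order #5] limit_buy(price=101, qty=9): fills=none; bids=[#5:9@101] asks=[#4:3@105]
After op 6 [order #6] market_buy(qty=4): fills=#6x#4:3@105; bids=[#5:9@101] asks=[-]
After op 7 cancel(order #2): fills=none; bids=[#5:9@101] asks=[-]
After op 8 cancel(order #4): fills=none; bids=[#5:9@101] asks=[-]
After op 9 [order #7] limit_sell(price=104, qty=10): fills=none; bids=[#5:9@101] asks=[#7:10@104]
After op 10 cancel(order #7): fills=none; bids=[#5:9@101] asks=[-]

Answer: 3@105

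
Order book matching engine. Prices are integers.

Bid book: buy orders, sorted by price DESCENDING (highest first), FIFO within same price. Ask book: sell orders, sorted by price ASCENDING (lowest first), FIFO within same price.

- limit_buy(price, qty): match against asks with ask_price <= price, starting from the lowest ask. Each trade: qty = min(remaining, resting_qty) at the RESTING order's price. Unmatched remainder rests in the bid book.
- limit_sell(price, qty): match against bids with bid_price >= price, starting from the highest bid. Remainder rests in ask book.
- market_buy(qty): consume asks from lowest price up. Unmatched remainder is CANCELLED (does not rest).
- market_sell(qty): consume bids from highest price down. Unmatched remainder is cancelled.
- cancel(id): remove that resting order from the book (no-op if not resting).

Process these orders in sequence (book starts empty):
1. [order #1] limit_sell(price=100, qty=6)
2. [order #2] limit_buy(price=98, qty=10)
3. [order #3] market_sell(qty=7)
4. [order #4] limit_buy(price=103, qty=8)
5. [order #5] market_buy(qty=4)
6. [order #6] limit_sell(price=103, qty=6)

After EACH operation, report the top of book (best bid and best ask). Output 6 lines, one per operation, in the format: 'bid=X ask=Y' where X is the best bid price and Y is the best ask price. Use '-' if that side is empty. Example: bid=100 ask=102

After op 1 [order #1] limit_sell(price=100, qty=6): fills=none; bids=[-] asks=[#1:6@100]
After op 2 [order #2] limit_buy(price=98, qty=10): fills=none; bids=[#2:10@98] asks=[#1:6@100]
After op 3 [order #3] market_sell(qty=7): fills=#2x#3:7@98; bids=[#2:3@98] asks=[#1:6@100]
After op 4 [order #4] limit_buy(price=103, qty=8): fills=#4x#1:6@100; bids=[#4:2@103 #2:3@98] asks=[-]
After op 5 [order #5] market_buy(qty=4): fills=none; bids=[#4:2@103 #2:3@98] asks=[-]
After op 6 [order #6] limit_sell(price=103, qty=6): fills=#4x#6:2@103; bids=[#2:3@98] asks=[#6:4@103]

Answer: bid=- ask=100
bid=98 ask=100
bid=98 ask=100
bid=103 ask=-
bid=103 ask=-
bid=98 ask=103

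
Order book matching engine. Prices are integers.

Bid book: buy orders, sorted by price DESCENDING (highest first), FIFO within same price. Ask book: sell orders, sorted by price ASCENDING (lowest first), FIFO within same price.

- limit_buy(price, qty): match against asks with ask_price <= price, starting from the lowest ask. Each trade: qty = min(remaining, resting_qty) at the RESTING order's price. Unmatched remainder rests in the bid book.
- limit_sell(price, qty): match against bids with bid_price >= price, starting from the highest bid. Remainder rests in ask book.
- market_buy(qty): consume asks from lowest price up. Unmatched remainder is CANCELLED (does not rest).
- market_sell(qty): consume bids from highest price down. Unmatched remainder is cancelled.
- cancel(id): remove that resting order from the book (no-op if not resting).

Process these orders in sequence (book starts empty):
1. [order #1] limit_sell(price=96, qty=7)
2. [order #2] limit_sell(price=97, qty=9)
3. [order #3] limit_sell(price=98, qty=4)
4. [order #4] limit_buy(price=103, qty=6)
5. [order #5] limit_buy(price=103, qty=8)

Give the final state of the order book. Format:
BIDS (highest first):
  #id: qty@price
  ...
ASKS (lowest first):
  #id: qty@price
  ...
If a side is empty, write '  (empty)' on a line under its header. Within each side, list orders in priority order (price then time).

Answer: BIDS (highest first):
  (empty)
ASKS (lowest first):
  #2: 2@97
  #3: 4@98

Derivation:
After op 1 [order #1] limit_sell(price=96, qty=7): fills=none; bids=[-] asks=[#1:7@96]
After op 2 [order #2] limit_sell(price=97, qty=9): fills=none; bids=[-] asks=[#1:7@96 #2:9@97]
After op 3 [order #3] limit_sell(price=98, qty=4): fills=none; bids=[-] asks=[#1:7@96 #2:9@97 #3:4@98]
After op 4 [order #4] limit_buy(price=103, qty=6): fills=#4x#1:6@96; bids=[-] asks=[#1:1@96 #2:9@97 #3:4@98]
After op 5 [order #5] limit_buy(price=103, qty=8): fills=#5x#1:1@96 #5x#2:7@97; bids=[-] asks=[#2:2@97 #3:4@98]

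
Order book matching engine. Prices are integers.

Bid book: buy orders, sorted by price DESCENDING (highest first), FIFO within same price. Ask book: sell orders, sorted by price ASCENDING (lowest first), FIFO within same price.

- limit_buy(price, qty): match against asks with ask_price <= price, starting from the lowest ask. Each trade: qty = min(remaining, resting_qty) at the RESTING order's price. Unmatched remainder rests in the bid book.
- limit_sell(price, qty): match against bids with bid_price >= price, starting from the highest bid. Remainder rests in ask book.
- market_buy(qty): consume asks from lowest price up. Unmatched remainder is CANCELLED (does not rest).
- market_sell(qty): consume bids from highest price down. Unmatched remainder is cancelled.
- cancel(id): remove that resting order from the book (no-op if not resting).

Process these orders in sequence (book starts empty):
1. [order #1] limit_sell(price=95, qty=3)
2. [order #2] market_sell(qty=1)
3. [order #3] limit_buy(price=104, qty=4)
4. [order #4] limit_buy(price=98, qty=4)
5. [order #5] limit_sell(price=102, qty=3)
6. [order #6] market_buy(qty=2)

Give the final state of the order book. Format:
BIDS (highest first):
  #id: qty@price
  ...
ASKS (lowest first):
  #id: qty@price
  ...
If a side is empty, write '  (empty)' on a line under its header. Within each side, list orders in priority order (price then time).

After op 1 [order #1] limit_sell(price=95, qty=3): fills=none; bids=[-] asks=[#1:3@95]
After op 2 [order #2] market_sell(qty=1): fills=none; bids=[-] asks=[#1:3@95]
After op 3 [order #3] limit_buy(price=104, qty=4): fills=#3x#1:3@95; bids=[#3:1@104] asks=[-]
After op 4 [order #4] limit_buy(price=98, qty=4): fills=none; bids=[#3:1@104 #4:4@98] asks=[-]
After op 5 [order #5] limit_sell(price=102, qty=3): fills=#3x#5:1@104; bids=[#4:4@98] asks=[#5:2@102]
After op 6 [order #6] market_buy(qty=2): fills=#6x#5:2@102; bids=[#4:4@98] asks=[-]

Answer: BIDS (highest first):
  #4: 4@98
ASKS (lowest first):
  (empty)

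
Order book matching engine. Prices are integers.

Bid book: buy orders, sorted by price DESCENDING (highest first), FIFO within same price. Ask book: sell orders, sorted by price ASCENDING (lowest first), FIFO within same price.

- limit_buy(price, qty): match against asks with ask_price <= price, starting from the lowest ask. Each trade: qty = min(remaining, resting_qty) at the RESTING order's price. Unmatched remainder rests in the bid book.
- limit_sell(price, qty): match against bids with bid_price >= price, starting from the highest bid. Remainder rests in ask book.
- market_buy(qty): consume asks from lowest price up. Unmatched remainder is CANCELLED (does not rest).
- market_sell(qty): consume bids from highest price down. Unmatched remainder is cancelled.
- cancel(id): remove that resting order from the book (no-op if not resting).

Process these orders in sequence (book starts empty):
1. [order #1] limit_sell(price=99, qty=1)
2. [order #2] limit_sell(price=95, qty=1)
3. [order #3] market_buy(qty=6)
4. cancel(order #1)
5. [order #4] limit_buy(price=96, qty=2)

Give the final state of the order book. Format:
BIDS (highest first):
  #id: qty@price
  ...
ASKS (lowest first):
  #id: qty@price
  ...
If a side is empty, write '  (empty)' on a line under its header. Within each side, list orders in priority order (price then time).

Answer: BIDS (highest first):
  #4: 2@96
ASKS (lowest first):
  (empty)

Derivation:
After op 1 [order #1] limit_sell(price=99, qty=1): fills=none; bids=[-] asks=[#1:1@99]
After op 2 [order #2] limit_sell(price=95, qty=1): fills=none; bids=[-] asks=[#2:1@95 #1:1@99]
After op 3 [order #3] market_buy(qty=6): fills=#3x#2:1@95 #3x#1:1@99; bids=[-] asks=[-]
After op 4 cancel(order #1): fills=none; bids=[-] asks=[-]
After op 5 [order #4] limit_buy(price=96, qty=2): fills=none; bids=[#4:2@96] asks=[-]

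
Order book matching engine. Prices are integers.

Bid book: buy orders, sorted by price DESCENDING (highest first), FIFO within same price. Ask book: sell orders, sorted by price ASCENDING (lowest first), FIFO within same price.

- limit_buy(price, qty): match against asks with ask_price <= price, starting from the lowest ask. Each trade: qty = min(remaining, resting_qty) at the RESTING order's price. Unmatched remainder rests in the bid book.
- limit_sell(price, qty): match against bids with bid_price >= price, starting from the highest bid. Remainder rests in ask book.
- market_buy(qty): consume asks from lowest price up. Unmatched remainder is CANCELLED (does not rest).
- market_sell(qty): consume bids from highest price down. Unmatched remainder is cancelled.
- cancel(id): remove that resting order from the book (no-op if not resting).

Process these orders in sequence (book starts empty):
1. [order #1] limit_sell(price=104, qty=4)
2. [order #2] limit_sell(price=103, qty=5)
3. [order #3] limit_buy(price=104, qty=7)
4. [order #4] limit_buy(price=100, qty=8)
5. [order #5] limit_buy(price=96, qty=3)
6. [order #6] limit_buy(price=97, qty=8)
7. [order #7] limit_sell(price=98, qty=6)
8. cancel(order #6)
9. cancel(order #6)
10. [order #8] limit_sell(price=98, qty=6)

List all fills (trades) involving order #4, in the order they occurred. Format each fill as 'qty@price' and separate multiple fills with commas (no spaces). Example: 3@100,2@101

Answer: 6@100,2@100

Derivation:
After op 1 [order #1] limit_sell(price=104, qty=4): fills=none; bids=[-] asks=[#1:4@104]
After op 2 [order #2] limit_sell(price=103, qty=5): fills=none; bids=[-] asks=[#2:5@103 #1:4@104]
After op 3 [order #3] limit_buy(price=104, qty=7): fills=#3x#2:5@103 #3x#1:2@104; bids=[-] asks=[#1:2@104]
After op 4 [order #4] limit_buy(price=100, qty=8): fills=none; bids=[#4:8@100] asks=[#1:2@104]
After op 5 [order #5] limit_buy(price=96, qty=3): fills=none; bids=[#4:8@100 #5:3@96] asks=[#1:2@104]
After op 6 [order #6] limit_buy(price=97, qty=8): fills=none; bids=[#4:8@100 #6:8@97 #5:3@96] asks=[#1:2@104]
After op 7 [order #7] limit_sell(price=98, qty=6): fills=#4x#7:6@100; bids=[#4:2@100 #6:8@97 #5:3@96] asks=[#1:2@104]
After op 8 cancel(order #6): fills=none; bids=[#4:2@100 #5:3@96] asks=[#1:2@104]
After op 9 cancel(order #6): fills=none; bids=[#4:2@100 #5:3@96] asks=[#1:2@104]
After op 10 [order #8] limit_sell(price=98, qty=6): fills=#4x#8:2@100; bids=[#5:3@96] asks=[#8:4@98 #1:2@104]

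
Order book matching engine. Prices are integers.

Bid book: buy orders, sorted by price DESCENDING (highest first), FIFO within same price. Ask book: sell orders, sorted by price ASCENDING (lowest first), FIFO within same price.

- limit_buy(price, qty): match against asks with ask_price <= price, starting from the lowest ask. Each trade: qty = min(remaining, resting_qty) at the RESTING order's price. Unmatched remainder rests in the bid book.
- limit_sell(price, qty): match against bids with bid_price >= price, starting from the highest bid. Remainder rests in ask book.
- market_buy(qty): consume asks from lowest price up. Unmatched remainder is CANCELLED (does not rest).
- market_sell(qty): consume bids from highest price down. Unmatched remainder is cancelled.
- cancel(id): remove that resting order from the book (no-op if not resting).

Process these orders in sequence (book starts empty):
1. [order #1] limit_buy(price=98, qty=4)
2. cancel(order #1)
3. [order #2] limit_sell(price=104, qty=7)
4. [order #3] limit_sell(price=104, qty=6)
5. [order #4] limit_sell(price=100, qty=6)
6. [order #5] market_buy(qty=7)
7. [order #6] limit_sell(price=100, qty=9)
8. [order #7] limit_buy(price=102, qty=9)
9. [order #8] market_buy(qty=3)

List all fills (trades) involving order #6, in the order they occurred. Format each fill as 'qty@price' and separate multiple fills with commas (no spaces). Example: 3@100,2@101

Answer: 9@100

Derivation:
After op 1 [order #1] limit_buy(price=98, qty=4): fills=none; bids=[#1:4@98] asks=[-]
After op 2 cancel(order #1): fills=none; bids=[-] asks=[-]
After op 3 [order #2] limit_sell(price=104, qty=7): fills=none; bids=[-] asks=[#2:7@104]
After op 4 [order #3] limit_sell(price=104, qty=6): fills=none; bids=[-] asks=[#2:7@104 #3:6@104]
After op 5 [order #4] limit_sell(price=100, qty=6): fills=none; bids=[-] asks=[#4:6@100 #2:7@104 #3:6@104]
After op 6 [order #5] market_buy(qty=7): fills=#5x#4:6@100 #5x#2:1@104; bids=[-] asks=[#2:6@104 #3:6@104]
After op 7 [order #6] limit_sell(price=100, qty=9): fills=none; bids=[-] asks=[#6:9@100 #2:6@104 #3:6@104]
After op 8 [order #7] limit_buy(price=102, qty=9): fills=#7x#6:9@100; bids=[-] asks=[#2:6@104 #3:6@104]
After op 9 [order #8] market_buy(qty=3): fills=#8x#2:3@104; bids=[-] asks=[#2:3@104 #3:6@104]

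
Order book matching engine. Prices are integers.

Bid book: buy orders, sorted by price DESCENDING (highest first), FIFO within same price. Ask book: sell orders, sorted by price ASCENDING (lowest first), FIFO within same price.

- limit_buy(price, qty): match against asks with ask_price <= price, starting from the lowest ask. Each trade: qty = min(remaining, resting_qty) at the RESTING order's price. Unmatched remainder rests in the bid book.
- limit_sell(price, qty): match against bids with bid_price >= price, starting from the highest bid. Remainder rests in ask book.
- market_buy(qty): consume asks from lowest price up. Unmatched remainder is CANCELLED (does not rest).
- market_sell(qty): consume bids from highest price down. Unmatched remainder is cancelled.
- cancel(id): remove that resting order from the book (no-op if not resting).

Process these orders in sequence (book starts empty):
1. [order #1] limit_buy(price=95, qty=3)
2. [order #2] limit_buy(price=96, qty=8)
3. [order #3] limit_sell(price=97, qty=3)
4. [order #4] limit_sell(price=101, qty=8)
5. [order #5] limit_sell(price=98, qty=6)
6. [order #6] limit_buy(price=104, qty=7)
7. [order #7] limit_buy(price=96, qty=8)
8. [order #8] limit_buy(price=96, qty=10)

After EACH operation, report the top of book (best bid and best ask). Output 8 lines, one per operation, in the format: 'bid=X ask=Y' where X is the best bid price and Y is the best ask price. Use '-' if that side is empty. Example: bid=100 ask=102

After op 1 [order #1] limit_buy(price=95, qty=3): fills=none; bids=[#1:3@95] asks=[-]
After op 2 [order #2] limit_buy(price=96, qty=8): fills=none; bids=[#2:8@96 #1:3@95] asks=[-]
After op 3 [order #3] limit_sell(price=97, qty=3): fills=none; bids=[#2:8@96 #1:3@95] asks=[#3:3@97]
After op 4 [order #4] limit_sell(price=101, qty=8): fills=none; bids=[#2:8@96 #1:3@95] asks=[#3:3@97 #4:8@101]
After op 5 [order #5] limit_sell(price=98, qty=6): fills=none; bids=[#2:8@96 #1:3@95] asks=[#3:3@97 #5:6@98 #4:8@101]
After op 6 [order #6] limit_buy(price=104, qty=7): fills=#6x#3:3@97 #6x#5:4@98; bids=[#2:8@96 #1:3@95] asks=[#5:2@98 #4:8@101]
After op 7 [order #7] limit_buy(price=96, qty=8): fills=none; bids=[#2:8@96 #7:8@96 #1:3@95] asks=[#5:2@98 #4:8@101]
After op 8 [order #8] limit_buy(price=96, qty=10): fills=none; bids=[#2:8@96 #7:8@96 #8:10@96 #1:3@95] asks=[#5:2@98 #4:8@101]

Answer: bid=95 ask=-
bid=96 ask=-
bid=96 ask=97
bid=96 ask=97
bid=96 ask=97
bid=96 ask=98
bid=96 ask=98
bid=96 ask=98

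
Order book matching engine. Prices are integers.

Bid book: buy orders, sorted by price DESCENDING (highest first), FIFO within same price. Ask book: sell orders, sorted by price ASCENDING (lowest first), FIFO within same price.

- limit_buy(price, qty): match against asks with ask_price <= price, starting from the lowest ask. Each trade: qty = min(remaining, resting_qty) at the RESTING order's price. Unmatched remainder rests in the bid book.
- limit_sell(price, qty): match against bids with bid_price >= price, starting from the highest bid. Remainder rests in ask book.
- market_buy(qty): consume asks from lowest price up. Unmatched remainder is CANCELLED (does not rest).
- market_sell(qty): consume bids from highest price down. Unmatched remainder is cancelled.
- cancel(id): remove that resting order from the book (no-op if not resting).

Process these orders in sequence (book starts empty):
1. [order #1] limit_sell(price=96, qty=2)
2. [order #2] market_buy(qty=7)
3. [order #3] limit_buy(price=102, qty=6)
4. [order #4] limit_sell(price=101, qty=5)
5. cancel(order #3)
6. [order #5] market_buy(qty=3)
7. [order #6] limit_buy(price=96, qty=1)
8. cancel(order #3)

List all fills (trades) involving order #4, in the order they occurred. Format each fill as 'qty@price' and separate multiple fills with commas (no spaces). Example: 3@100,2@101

Answer: 5@102

Derivation:
After op 1 [order #1] limit_sell(price=96, qty=2): fills=none; bids=[-] asks=[#1:2@96]
After op 2 [order #2] market_buy(qty=7): fills=#2x#1:2@96; bids=[-] asks=[-]
After op 3 [order #3] limit_buy(price=102, qty=6): fills=none; bids=[#3:6@102] asks=[-]
After op 4 [order #4] limit_sell(price=101, qty=5): fills=#3x#4:5@102; bids=[#3:1@102] asks=[-]
After op 5 cancel(order #3): fills=none; bids=[-] asks=[-]
After op 6 [order #5] market_buy(qty=3): fills=none; bids=[-] asks=[-]
After op 7 [order #6] limit_buy(price=96, qty=1): fills=none; bids=[#6:1@96] asks=[-]
After op 8 cancel(order #3): fills=none; bids=[#6:1@96] asks=[-]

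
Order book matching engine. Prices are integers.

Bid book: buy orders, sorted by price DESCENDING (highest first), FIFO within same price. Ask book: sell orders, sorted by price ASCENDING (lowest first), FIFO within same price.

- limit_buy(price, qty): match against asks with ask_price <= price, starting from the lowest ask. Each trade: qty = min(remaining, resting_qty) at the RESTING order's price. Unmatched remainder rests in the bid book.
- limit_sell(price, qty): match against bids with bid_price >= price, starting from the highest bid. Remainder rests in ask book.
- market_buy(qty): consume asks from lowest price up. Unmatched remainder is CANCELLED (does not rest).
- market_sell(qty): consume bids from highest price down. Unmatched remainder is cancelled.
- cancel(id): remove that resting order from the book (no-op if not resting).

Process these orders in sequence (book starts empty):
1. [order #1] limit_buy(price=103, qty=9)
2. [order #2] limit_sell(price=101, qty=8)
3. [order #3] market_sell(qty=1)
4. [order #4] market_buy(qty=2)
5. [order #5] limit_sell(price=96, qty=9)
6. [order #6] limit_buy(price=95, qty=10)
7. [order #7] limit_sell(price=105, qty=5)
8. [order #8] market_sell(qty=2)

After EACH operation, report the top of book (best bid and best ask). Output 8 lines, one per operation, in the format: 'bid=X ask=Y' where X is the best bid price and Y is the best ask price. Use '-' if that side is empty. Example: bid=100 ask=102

After op 1 [order #1] limit_buy(price=103, qty=9): fills=none; bids=[#1:9@103] asks=[-]
After op 2 [order #2] limit_sell(price=101, qty=8): fills=#1x#2:8@103; bids=[#1:1@103] asks=[-]
After op 3 [order #3] market_sell(qty=1): fills=#1x#3:1@103; bids=[-] asks=[-]
After op 4 [order #4] market_buy(qty=2): fills=none; bids=[-] asks=[-]
After op 5 [order #5] limit_sell(price=96, qty=9): fills=none; bids=[-] asks=[#5:9@96]
After op 6 [order #6] limit_buy(price=95, qty=10): fills=none; bids=[#6:10@95] asks=[#5:9@96]
After op 7 [order #7] limit_sell(price=105, qty=5): fills=none; bids=[#6:10@95] asks=[#5:9@96 #7:5@105]
After op 8 [order #8] market_sell(qty=2): fills=#6x#8:2@95; bids=[#6:8@95] asks=[#5:9@96 #7:5@105]

Answer: bid=103 ask=-
bid=103 ask=-
bid=- ask=-
bid=- ask=-
bid=- ask=96
bid=95 ask=96
bid=95 ask=96
bid=95 ask=96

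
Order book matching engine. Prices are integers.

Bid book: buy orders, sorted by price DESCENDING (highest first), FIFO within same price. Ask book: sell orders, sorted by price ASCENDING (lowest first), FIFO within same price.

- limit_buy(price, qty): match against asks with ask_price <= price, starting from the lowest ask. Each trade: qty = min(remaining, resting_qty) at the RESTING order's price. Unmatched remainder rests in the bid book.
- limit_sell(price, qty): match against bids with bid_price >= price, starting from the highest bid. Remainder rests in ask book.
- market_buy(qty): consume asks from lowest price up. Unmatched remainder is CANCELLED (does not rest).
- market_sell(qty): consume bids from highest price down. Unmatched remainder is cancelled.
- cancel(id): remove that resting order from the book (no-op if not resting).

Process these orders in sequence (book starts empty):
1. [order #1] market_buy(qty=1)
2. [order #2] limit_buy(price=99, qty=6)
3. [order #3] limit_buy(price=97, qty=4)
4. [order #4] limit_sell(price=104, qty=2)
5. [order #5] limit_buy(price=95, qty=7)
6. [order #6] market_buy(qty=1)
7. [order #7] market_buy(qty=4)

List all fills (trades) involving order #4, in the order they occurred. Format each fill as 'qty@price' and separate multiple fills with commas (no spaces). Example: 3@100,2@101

After op 1 [order #1] market_buy(qty=1): fills=none; bids=[-] asks=[-]
After op 2 [order #2] limit_buy(price=99, qty=6): fills=none; bids=[#2:6@99] asks=[-]
After op 3 [order #3] limit_buy(price=97, qty=4): fills=none; bids=[#2:6@99 #3:4@97] asks=[-]
After op 4 [order #4] limit_sell(price=104, qty=2): fills=none; bids=[#2:6@99 #3:4@97] asks=[#4:2@104]
After op 5 [order #5] limit_buy(price=95, qty=7): fills=none; bids=[#2:6@99 #3:4@97 #5:7@95] asks=[#4:2@104]
After op 6 [order #6] market_buy(qty=1): fills=#6x#4:1@104; bids=[#2:6@99 #3:4@97 #5:7@95] asks=[#4:1@104]
After op 7 [order #7] market_buy(qty=4): fills=#7x#4:1@104; bids=[#2:6@99 #3:4@97 #5:7@95] asks=[-]

Answer: 1@104,1@104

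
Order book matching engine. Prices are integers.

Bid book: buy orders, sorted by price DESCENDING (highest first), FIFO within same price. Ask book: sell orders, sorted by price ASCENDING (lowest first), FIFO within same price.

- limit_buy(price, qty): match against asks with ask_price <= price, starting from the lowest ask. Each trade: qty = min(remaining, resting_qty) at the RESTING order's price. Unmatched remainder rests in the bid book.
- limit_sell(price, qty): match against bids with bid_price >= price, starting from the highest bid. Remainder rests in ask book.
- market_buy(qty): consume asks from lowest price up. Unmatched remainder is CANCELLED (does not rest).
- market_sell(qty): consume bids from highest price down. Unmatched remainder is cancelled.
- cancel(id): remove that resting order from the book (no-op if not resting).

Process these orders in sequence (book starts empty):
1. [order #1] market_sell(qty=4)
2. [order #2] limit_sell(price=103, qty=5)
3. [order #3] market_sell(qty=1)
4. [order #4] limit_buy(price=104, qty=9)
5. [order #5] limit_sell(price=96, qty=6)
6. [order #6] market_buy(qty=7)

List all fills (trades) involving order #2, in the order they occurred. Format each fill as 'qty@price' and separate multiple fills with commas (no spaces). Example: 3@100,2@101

After op 1 [order #1] market_sell(qty=4): fills=none; bids=[-] asks=[-]
After op 2 [order #2] limit_sell(price=103, qty=5): fills=none; bids=[-] asks=[#2:5@103]
After op 3 [order #3] market_sell(qty=1): fills=none; bids=[-] asks=[#2:5@103]
After op 4 [order #4] limit_buy(price=104, qty=9): fills=#4x#2:5@103; bids=[#4:4@104] asks=[-]
After op 5 [order #5] limit_sell(price=96, qty=6): fills=#4x#5:4@104; bids=[-] asks=[#5:2@96]
After op 6 [order #6] market_buy(qty=7): fills=#6x#5:2@96; bids=[-] asks=[-]

Answer: 5@103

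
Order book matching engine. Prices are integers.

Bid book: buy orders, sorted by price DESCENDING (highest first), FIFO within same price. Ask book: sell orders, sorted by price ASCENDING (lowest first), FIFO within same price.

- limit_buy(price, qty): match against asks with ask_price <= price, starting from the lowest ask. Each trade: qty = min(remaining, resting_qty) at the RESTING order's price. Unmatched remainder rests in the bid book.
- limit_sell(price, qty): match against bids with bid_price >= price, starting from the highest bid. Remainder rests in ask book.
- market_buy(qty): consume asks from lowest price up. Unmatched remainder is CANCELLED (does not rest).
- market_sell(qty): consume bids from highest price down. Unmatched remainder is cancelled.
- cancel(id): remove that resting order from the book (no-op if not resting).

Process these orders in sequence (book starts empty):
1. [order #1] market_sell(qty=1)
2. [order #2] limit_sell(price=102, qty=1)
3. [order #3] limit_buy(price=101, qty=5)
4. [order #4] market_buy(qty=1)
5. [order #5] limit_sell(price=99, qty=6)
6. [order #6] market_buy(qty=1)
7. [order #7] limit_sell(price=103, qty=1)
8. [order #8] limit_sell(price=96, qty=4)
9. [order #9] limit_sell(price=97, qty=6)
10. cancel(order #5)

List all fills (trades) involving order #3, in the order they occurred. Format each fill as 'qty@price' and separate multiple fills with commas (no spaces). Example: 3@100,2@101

Answer: 5@101

Derivation:
After op 1 [order #1] market_sell(qty=1): fills=none; bids=[-] asks=[-]
After op 2 [order #2] limit_sell(price=102, qty=1): fills=none; bids=[-] asks=[#2:1@102]
After op 3 [order #3] limit_buy(price=101, qty=5): fills=none; bids=[#3:5@101] asks=[#2:1@102]
After op 4 [order #4] market_buy(qty=1): fills=#4x#2:1@102; bids=[#3:5@101] asks=[-]
After op 5 [order #5] limit_sell(price=99, qty=6): fills=#3x#5:5@101; bids=[-] asks=[#5:1@99]
After op 6 [order #6] market_buy(qty=1): fills=#6x#5:1@99; bids=[-] asks=[-]
After op 7 [order #7] limit_sell(price=103, qty=1): fills=none; bids=[-] asks=[#7:1@103]
After op 8 [order #8] limit_sell(price=96, qty=4): fills=none; bids=[-] asks=[#8:4@96 #7:1@103]
After op 9 [order #9] limit_sell(price=97, qty=6): fills=none; bids=[-] asks=[#8:4@96 #9:6@97 #7:1@103]
After op 10 cancel(order #5): fills=none; bids=[-] asks=[#8:4@96 #9:6@97 #7:1@103]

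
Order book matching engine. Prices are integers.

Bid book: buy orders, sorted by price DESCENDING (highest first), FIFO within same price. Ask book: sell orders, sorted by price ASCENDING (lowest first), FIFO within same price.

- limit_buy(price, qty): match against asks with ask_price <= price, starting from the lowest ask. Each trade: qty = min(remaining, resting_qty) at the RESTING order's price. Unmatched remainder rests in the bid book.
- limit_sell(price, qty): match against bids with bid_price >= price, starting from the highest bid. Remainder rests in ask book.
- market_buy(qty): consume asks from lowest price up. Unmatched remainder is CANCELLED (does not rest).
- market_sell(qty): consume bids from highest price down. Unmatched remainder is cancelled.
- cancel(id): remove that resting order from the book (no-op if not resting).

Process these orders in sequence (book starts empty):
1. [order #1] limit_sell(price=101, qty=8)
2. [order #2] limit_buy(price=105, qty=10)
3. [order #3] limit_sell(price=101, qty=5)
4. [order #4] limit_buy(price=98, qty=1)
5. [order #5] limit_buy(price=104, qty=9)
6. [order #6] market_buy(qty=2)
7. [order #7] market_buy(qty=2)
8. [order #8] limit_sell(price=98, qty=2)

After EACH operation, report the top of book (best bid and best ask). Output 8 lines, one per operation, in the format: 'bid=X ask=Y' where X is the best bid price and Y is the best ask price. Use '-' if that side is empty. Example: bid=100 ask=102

Answer: bid=- ask=101
bid=105 ask=-
bid=- ask=101
bid=98 ask=101
bid=104 ask=-
bid=104 ask=-
bid=104 ask=-
bid=104 ask=-

Derivation:
After op 1 [order #1] limit_sell(price=101, qty=8): fills=none; bids=[-] asks=[#1:8@101]
After op 2 [order #2] limit_buy(price=105, qty=10): fills=#2x#1:8@101; bids=[#2:2@105] asks=[-]
After op 3 [order #3] limit_sell(price=101, qty=5): fills=#2x#3:2@105; bids=[-] asks=[#3:3@101]
After op 4 [order #4] limit_buy(price=98, qty=1): fills=none; bids=[#4:1@98] asks=[#3:3@101]
After op 5 [order #5] limit_buy(price=104, qty=9): fills=#5x#3:3@101; bids=[#5:6@104 #4:1@98] asks=[-]
After op 6 [order #6] market_buy(qty=2): fills=none; bids=[#5:6@104 #4:1@98] asks=[-]
After op 7 [order #7] market_buy(qty=2): fills=none; bids=[#5:6@104 #4:1@98] asks=[-]
After op 8 [order #8] limit_sell(price=98, qty=2): fills=#5x#8:2@104; bids=[#5:4@104 #4:1@98] asks=[-]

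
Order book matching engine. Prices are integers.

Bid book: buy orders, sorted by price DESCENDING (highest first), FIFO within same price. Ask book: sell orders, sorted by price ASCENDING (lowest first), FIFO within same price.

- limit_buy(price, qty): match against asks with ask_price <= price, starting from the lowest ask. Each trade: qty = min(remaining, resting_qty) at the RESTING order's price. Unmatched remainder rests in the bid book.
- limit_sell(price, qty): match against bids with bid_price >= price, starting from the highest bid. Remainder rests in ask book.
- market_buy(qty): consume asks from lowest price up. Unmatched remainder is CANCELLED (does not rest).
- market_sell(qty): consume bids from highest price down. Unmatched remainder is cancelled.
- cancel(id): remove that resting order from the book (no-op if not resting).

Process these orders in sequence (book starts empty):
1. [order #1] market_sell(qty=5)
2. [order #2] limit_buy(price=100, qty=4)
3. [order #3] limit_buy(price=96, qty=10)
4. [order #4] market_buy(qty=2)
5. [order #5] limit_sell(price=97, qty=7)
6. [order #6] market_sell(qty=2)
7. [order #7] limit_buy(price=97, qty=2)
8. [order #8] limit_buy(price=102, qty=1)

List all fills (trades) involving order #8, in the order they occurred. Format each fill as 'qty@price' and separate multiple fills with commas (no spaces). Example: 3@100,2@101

After op 1 [order #1] market_sell(qty=5): fills=none; bids=[-] asks=[-]
After op 2 [order #2] limit_buy(price=100, qty=4): fills=none; bids=[#2:4@100] asks=[-]
After op 3 [order #3] limit_buy(price=96, qty=10): fills=none; bids=[#2:4@100 #3:10@96] asks=[-]
After op 4 [order #4] market_buy(qty=2): fills=none; bids=[#2:4@100 #3:10@96] asks=[-]
After op 5 [order #5] limit_sell(price=97, qty=7): fills=#2x#5:4@100; bids=[#3:10@96] asks=[#5:3@97]
After op 6 [order #6] market_sell(qty=2): fills=#3x#6:2@96; bids=[#3:8@96] asks=[#5:3@97]
After op 7 [order #7] limit_buy(price=97, qty=2): fills=#7x#5:2@97; bids=[#3:8@96] asks=[#5:1@97]
After op 8 [order #8] limit_buy(price=102, qty=1): fills=#8x#5:1@97; bids=[#3:8@96] asks=[-]

Answer: 1@97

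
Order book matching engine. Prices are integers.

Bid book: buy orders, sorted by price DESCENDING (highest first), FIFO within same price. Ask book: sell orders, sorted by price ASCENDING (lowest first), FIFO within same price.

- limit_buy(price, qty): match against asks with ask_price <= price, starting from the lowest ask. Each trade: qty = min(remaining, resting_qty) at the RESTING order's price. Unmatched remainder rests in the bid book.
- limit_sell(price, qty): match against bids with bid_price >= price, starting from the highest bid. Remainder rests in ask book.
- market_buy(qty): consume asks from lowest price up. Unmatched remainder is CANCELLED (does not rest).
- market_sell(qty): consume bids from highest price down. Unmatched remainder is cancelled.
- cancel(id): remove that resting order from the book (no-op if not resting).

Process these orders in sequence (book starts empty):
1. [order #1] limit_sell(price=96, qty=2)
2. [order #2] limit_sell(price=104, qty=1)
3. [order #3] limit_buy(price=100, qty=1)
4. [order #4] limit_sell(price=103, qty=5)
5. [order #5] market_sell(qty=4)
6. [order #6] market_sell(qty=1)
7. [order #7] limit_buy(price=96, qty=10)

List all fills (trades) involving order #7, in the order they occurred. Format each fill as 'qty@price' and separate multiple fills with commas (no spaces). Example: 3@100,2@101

Answer: 1@96

Derivation:
After op 1 [order #1] limit_sell(price=96, qty=2): fills=none; bids=[-] asks=[#1:2@96]
After op 2 [order #2] limit_sell(price=104, qty=1): fills=none; bids=[-] asks=[#1:2@96 #2:1@104]
After op 3 [order #3] limit_buy(price=100, qty=1): fills=#3x#1:1@96; bids=[-] asks=[#1:1@96 #2:1@104]
After op 4 [order #4] limit_sell(price=103, qty=5): fills=none; bids=[-] asks=[#1:1@96 #4:5@103 #2:1@104]
After op 5 [order #5] market_sell(qty=4): fills=none; bids=[-] asks=[#1:1@96 #4:5@103 #2:1@104]
After op 6 [order #6] market_sell(qty=1): fills=none; bids=[-] asks=[#1:1@96 #4:5@103 #2:1@104]
After op 7 [order #7] limit_buy(price=96, qty=10): fills=#7x#1:1@96; bids=[#7:9@96] asks=[#4:5@103 #2:1@104]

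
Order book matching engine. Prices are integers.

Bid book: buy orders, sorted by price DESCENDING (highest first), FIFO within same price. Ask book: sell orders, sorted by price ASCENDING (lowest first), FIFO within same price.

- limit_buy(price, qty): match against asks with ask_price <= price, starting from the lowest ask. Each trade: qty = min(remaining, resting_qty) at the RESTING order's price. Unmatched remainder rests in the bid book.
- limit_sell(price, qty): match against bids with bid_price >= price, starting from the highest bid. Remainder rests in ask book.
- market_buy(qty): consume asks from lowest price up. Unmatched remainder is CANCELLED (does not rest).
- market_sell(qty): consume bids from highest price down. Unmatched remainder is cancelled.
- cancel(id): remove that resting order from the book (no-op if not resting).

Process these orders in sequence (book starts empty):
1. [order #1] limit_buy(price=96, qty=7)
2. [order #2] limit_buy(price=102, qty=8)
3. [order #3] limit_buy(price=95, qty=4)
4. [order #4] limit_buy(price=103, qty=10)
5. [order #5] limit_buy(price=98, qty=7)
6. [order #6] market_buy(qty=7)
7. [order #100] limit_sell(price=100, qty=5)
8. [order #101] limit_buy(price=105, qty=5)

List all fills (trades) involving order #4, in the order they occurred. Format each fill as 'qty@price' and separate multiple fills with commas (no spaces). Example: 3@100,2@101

Answer: 5@103

Derivation:
After op 1 [order #1] limit_buy(price=96, qty=7): fills=none; bids=[#1:7@96] asks=[-]
After op 2 [order #2] limit_buy(price=102, qty=8): fills=none; bids=[#2:8@102 #1:7@96] asks=[-]
After op 3 [order #3] limit_buy(price=95, qty=4): fills=none; bids=[#2:8@102 #1:7@96 #3:4@95] asks=[-]
After op 4 [order #4] limit_buy(price=103, qty=10): fills=none; bids=[#4:10@103 #2:8@102 #1:7@96 #3:4@95] asks=[-]
After op 5 [order #5] limit_buy(price=98, qty=7): fills=none; bids=[#4:10@103 #2:8@102 #5:7@98 #1:7@96 #3:4@95] asks=[-]
After op 6 [order #6] market_buy(qty=7): fills=none; bids=[#4:10@103 #2:8@102 #5:7@98 #1:7@96 #3:4@95] asks=[-]
After op 7 [order #100] limit_sell(price=100, qty=5): fills=#4x#100:5@103; bids=[#4:5@103 #2:8@102 #5:7@98 #1:7@96 #3:4@95] asks=[-]
After op 8 [order #101] limit_buy(price=105, qty=5): fills=none; bids=[#101:5@105 #4:5@103 #2:8@102 #5:7@98 #1:7@96 #3:4@95] asks=[-]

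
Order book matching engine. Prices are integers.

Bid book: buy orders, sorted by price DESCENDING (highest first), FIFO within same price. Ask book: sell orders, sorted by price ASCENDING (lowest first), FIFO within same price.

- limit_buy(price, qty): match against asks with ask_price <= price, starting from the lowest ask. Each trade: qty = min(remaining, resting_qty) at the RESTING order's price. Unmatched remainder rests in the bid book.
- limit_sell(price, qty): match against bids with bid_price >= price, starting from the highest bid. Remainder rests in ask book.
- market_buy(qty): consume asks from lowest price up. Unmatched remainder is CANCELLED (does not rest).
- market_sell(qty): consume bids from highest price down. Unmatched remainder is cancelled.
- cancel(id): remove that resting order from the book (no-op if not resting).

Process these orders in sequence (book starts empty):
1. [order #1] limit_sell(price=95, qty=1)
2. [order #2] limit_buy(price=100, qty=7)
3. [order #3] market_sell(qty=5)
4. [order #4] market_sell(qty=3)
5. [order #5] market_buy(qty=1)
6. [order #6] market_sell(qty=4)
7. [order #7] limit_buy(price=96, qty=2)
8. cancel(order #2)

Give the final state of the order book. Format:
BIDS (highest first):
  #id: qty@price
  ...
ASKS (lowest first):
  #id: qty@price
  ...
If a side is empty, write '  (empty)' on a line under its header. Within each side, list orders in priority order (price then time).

Answer: BIDS (highest first):
  #7: 2@96
ASKS (lowest first):
  (empty)

Derivation:
After op 1 [order #1] limit_sell(price=95, qty=1): fills=none; bids=[-] asks=[#1:1@95]
After op 2 [order #2] limit_buy(price=100, qty=7): fills=#2x#1:1@95; bids=[#2:6@100] asks=[-]
After op 3 [order #3] market_sell(qty=5): fills=#2x#3:5@100; bids=[#2:1@100] asks=[-]
After op 4 [order #4] market_sell(qty=3): fills=#2x#4:1@100; bids=[-] asks=[-]
After op 5 [order #5] market_buy(qty=1): fills=none; bids=[-] asks=[-]
After op 6 [order #6] market_sell(qty=4): fills=none; bids=[-] asks=[-]
After op 7 [order #7] limit_buy(price=96, qty=2): fills=none; bids=[#7:2@96] asks=[-]
After op 8 cancel(order #2): fills=none; bids=[#7:2@96] asks=[-]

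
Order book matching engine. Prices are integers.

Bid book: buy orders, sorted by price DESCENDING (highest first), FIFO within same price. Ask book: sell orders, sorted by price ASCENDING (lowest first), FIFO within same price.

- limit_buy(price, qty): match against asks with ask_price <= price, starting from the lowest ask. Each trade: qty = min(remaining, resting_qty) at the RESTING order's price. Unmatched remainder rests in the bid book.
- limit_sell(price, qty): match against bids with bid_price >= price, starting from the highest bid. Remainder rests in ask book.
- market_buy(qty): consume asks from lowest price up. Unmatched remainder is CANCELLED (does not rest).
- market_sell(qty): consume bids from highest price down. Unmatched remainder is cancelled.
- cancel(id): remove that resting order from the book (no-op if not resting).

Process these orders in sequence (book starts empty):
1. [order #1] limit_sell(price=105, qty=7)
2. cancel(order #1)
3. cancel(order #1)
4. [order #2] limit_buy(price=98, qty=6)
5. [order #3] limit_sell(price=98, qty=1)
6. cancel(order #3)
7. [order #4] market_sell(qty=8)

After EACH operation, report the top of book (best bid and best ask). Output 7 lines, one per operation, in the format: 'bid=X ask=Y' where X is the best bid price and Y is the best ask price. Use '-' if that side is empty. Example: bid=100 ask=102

After op 1 [order #1] limit_sell(price=105, qty=7): fills=none; bids=[-] asks=[#1:7@105]
After op 2 cancel(order #1): fills=none; bids=[-] asks=[-]
After op 3 cancel(order #1): fills=none; bids=[-] asks=[-]
After op 4 [order #2] limit_buy(price=98, qty=6): fills=none; bids=[#2:6@98] asks=[-]
After op 5 [order #3] limit_sell(price=98, qty=1): fills=#2x#3:1@98; bids=[#2:5@98] asks=[-]
After op 6 cancel(order #3): fills=none; bids=[#2:5@98] asks=[-]
After op 7 [order #4] market_sell(qty=8): fills=#2x#4:5@98; bids=[-] asks=[-]

Answer: bid=- ask=105
bid=- ask=-
bid=- ask=-
bid=98 ask=-
bid=98 ask=-
bid=98 ask=-
bid=- ask=-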